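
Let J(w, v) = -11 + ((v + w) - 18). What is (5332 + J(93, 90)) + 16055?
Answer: 21541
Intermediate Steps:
J(w, v) = -29 + v + w (J(w, v) = -11 + (-18 + v + w) = -29 + v + w)
(5332 + J(93, 90)) + 16055 = (5332 + (-29 + 90 + 93)) + 16055 = (5332 + 154) + 16055 = 5486 + 16055 = 21541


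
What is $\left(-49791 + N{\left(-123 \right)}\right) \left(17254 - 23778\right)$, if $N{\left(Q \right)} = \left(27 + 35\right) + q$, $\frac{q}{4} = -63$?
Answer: $326076044$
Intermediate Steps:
$q = -252$ ($q = 4 \left(-63\right) = -252$)
$N{\left(Q \right)} = -190$ ($N{\left(Q \right)} = \left(27 + 35\right) - 252 = 62 - 252 = -190$)
$\left(-49791 + N{\left(-123 \right)}\right) \left(17254 - 23778\right) = \left(-49791 - 190\right) \left(17254 - 23778\right) = \left(-49981\right) \left(-6524\right) = 326076044$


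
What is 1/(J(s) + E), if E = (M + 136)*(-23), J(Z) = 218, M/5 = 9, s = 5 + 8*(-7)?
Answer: -1/3945 ≈ -0.00025349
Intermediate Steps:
s = -51 (s = 5 - 56 = -51)
M = 45 (M = 5*9 = 45)
E = -4163 (E = (45 + 136)*(-23) = 181*(-23) = -4163)
1/(J(s) + E) = 1/(218 - 4163) = 1/(-3945) = -1/3945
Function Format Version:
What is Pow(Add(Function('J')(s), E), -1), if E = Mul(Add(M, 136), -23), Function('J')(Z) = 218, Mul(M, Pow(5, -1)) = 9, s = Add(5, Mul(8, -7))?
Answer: Rational(-1, 3945) ≈ -0.00025349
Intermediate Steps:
s = -51 (s = Add(5, -56) = -51)
M = 45 (M = Mul(5, 9) = 45)
E = -4163 (E = Mul(Add(45, 136), -23) = Mul(181, -23) = -4163)
Pow(Add(Function('J')(s), E), -1) = Pow(Add(218, -4163), -1) = Pow(-3945, -1) = Rational(-1, 3945)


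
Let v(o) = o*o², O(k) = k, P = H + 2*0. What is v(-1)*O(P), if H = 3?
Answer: -3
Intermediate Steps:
P = 3 (P = 3 + 2*0 = 3 + 0 = 3)
v(o) = o³
v(-1)*O(P) = (-1)³*3 = -1*3 = -3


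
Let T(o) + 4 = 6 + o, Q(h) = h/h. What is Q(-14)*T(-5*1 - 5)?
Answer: -8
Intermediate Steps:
Q(h) = 1
T(o) = 2 + o (T(o) = -4 + (6 + o) = 2 + o)
Q(-14)*T(-5*1 - 5) = 1*(2 + (-5*1 - 5)) = 1*(2 + (-5 - 5)) = 1*(2 - 10) = 1*(-8) = -8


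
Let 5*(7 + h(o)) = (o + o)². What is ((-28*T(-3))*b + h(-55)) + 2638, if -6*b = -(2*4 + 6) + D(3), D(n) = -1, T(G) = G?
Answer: 5261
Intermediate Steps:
h(o) = -7 + 4*o²/5 (h(o) = -7 + (o + o)²/5 = -7 + (2*o)²/5 = -7 + (4*o²)/5 = -7 + 4*o²/5)
b = 5/2 (b = -(-(2*4 + 6) - 1)/6 = -(-(8 + 6) - 1)/6 = -(-1*14 - 1)/6 = -(-14 - 1)/6 = -⅙*(-15) = 5/2 ≈ 2.5000)
((-28*T(-3))*b + h(-55)) + 2638 = (-28*(-3)*(5/2) + (-7 + (⅘)*(-55)²)) + 2638 = (84*(5/2) + (-7 + (⅘)*3025)) + 2638 = (210 + (-7 + 2420)) + 2638 = (210 + 2413) + 2638 = 2623 + 2638 = 5261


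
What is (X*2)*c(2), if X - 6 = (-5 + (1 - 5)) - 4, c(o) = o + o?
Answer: -56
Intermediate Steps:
c(o) = 2*o
X = -7 (X = 6 + ((-5 + (1 - 5)) - 4) = 6 + ((-5 - 4) - 4) = 6 + (-9 - 4) = 6 - 13 = -7)
(X*2)*c(2) = (-7*2)*(2*2) = -14*4 = -56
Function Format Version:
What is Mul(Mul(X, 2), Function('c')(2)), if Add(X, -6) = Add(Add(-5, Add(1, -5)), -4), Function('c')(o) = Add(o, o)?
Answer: -56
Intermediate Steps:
Function('c')(o) = Mul(2, o)
X = -7 (X = Add(6, Add(Add(-5, Add(1, -5)), -4)) = Add(6, Add(Add(-5, -4), -4)) = Add(6, Add(-9, -4)) = Add(6, -13) = -7)
Mul(Mul(X, 2), Function('c')(2)) = Mul(Mul(-7, 2), Mul(2, 2)) = Mul(-14, 4) = -56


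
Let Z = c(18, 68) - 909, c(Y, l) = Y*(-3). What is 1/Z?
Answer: -1/963 ≈ -0.0010384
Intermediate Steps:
c(Y, l) = -3*Y
Z = -963 (Z = -3*18 - 909 = -54 - 909 = -963)
1/Z = 1/(-963) = -1/963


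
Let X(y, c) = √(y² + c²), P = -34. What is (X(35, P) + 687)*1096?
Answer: 752952 + 1096*√2381 ≈ 8.0643e+5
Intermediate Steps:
X(y, c) = √(c² + y²)
(X(35, P) + 687)*1096 = (√((-34)² + 35²) + 687)*1096 = (√(1156 + 1225) + 687)*1096 = (√2381 + 687)*1096 = (687 + √2381)*1096 = 752952 + 1096*√2381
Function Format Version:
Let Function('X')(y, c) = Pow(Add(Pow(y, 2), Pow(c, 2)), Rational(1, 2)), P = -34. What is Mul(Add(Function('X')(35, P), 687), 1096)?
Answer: Add(752952, Mul(1096, Pow(2381, Rational(1, 2)))) ≈ 8.0643e+5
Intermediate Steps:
Function('X')(y, c) = Pow(Add(Pow(c, 2), Pow(y, 2)), Rational(1, 2))
Mul(Add(Function('X')(35, P), 687), 1096) = Mul(Add(Pow(Add(Pow(-34, 2), Pow(35, 2)), Rational(1, 2)), 687), 1096) = Mul(Add(Pow(Add(1156, 1225), Rational(1, 2)), 687), 1096) = Mul(Add(Pow(2381, Rational(1, 2)), 687), 1096) = Mul(Add(687, Pow(2381, Rational(1, 2))), 1096) = Add(752952, Mul(1096, Pow(2381, Rational(1, 2))))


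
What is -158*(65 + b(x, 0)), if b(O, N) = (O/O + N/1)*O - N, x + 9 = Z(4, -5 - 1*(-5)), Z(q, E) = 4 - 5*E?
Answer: -9480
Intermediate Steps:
x = -5 (x = -9 + (4 - 5*(-5 - 1*(-5))) = -9 + (4 - 5*(-5 + 5)) = -9 + (4 - 5*0) = -9 + (4 + 0) = -9 + 4 = -5)
b(O, N) = -N + O*(1 + N) (b(O, N) = (1 + N*1)*O - N = (1 + N)*O - N = O*(1 + N) - N = -N + O*(1 + N))
-158*(65 + b(x, 0)) = -158*(65 + (-5 - 1*0 + 0*(-5))) = -158*(65 + (-5 + 0 + 0)) = -158*(65 - 5) = -158*60 = -9480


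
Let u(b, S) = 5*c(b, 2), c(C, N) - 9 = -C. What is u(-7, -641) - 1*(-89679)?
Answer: 89759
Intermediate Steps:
c(C, N) = 9 - C
u(b, S) = 45 - 5*b (u(b, S) = 5*(9 - b) = 45 - 5*b)
u(-7, -641) - 1*(-89679) = (45 - 5*(-7)) - 1*(-89679) = (45 + 35) + 89679 = 80 + 89679 = 89759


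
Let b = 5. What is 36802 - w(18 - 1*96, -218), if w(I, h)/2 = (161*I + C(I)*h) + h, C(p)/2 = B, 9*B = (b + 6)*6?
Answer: 206246/3 ≈ 68749.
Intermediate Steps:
B = 22/3 (B = ((5 + 6)*6)/9 = (11*6)/9 = (⅑)*66 = 22/3 ≈ 7.3333)
C(p) = 44/3 (C(p) = 2*(22/3) = 44/3)
w(I, h) = 322*I + 94*h/3 (w(I, h) = 2*((161*I + 44*h/3) + h) = 2*(161*I + 47*h/3) = 322*I + 94*h/3)
36802 - w(18 - 1*96, -218) = 36802 - (322*(18 - 1*96) + (94/3)*(-218)) = 36802 - (322*(18 - 96) - 20492/3) = 36802 - (322*(-78) - 20492/3) = 36802 - (-25116 - 20492/3) = 36802 - 1*(-95840/3) = 36802 + 95840/3 = 206246/3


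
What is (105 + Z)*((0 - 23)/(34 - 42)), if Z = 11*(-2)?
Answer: 1909/8 ≈ 238.63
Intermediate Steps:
Z = -22
(105 + Z)*((0 - 23)/(34 - 42)) = (105 - 22)*((0 - 23)/(34 - 42)) = 83*(-23/(-8)) = 83*(-23*(-1/8)) = 83*(23/8) = 1909/8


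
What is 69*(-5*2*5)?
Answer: -3450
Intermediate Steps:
69*(-5*2*5) = 69*(-10*5) = 69*(-50) = -3450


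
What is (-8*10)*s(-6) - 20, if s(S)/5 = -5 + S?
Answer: 4380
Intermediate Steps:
s(S) = -25 + 5*S (s(S) = 5*(-5 + S) = -25 + 5*S)
(-8*10)*s(-6) - 20 = (-8*10)*(-25 + 5*(-6)) - 20 = -80*(-25 - 30) - 20 = -80*(-55) - 20 = 4400 - 20 = 4380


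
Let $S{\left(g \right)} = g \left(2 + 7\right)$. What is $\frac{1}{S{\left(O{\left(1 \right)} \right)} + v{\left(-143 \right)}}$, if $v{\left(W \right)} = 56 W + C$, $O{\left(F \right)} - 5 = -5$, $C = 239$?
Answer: $- \frac{1}{7769} \approx -0.00012872$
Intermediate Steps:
$O{\left(F \right)} = 0$ ($O{\left(F \right)} = 5 - 5 = 0$)
$v{\left(W \right)} = 239 + 56 W$ ($v{\left(W \right)} = 56 W + 239 = 239 + 56 W$)
$S{\left(g \right)} = 9 g$ ($S{\left(g \right)} = g 9 = 9 g$)
$\frac{1}{S{\left(O{\left(1 \right)} \right)} + v{\left(-143 \right)}} = \frac{1}{9 \cdot 0 + \left(239 + 56 \left(-143\right)\right)} = \frac{1}{0 + \left(239 - 8008\right)} = \frac{1}{0 - 7769} = \frac{1}{-7769} = - \frac{1}{7769}$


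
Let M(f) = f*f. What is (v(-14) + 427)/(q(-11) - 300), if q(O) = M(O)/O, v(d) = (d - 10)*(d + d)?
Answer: -1099/311 ≈ -3.5338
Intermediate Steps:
v(d) = 2*d*(-10 + d) (v(d) = (-10 + d)*(2*d) = 2*d*(-10 + d))
M(f) = f²
q(O) = O (q(O) = O²/O = O)
(v(-14) + 427)/(q(-11) - 300) = (2*(-14)*(-10 - 14) + 427)/(-11 - 300) = (2*(-14)*(-24) + 427)/(-311) = (672 + 427)*(-1/311) = 1099*(-1/311) = -1099/311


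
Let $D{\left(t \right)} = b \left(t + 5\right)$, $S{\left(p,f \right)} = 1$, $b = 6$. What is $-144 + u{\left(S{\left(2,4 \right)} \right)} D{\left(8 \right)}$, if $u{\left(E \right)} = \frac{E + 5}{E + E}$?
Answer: $90$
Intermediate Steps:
$D{\left(t \right)} = 30 + 6 t$ ($D{\left(t \right)} = 6 \left(t + 5\right) = 6 \left(5 + t\right) = 30 + 6 t$)
$u{\left(E \right)} = \frac{5 + E}{2 E}$
$-144 + u{\left(S{\left(2,4 \right)} \right)} D{\left(8 \right)} = -144 + \frac{5 + 1}{2 \cdot 1} \left(30 + 6 \cdot 8\right) = -144 + \frac{1}{2} \cdot 1 \cdot 6 \left(30 + 48\right) = -144 + 3 \cdot 78 = -144 + 234 = 90$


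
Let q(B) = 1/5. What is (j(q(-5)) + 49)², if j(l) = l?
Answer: 60516/25 ≈ 2420.6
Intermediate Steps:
q(B) = ⅕
(j(q(-5)) + 49)² = (⅕ + 49)² = (246/5)² = 60516/25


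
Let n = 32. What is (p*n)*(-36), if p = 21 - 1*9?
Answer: -13824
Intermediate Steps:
p = 12 (p = 21 - 9 = 12)
(p*n)*(-36) = (12*32)*(-36) = 384*(-36) = -13824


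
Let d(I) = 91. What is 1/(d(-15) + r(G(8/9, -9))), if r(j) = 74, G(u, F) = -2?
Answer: 1/165 ≈ 0.0060606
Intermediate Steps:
1/(d(-15) + r(G(8/9, -9))) = 1/(91 + 74) = 1/165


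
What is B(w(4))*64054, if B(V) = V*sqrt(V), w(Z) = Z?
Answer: 512432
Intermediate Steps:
B(V) = V**(3/2)
B(w(4))*64054 = 4**(3/2)*64054 = 8*64054 = 512432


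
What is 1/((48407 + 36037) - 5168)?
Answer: 1/79276 ≈ 1.2614e-5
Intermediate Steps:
1/((48407 + 36037) - 5168) = 1/(84444 - 5168) = 1/79276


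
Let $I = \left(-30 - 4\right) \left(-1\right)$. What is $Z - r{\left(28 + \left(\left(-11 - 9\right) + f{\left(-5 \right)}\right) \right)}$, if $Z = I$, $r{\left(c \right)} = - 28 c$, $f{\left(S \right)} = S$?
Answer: $118$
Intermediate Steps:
$I = 34$ ($I = \left(-34\right) \left(-1\right) = 34$)
$Z = 34$
$Z - r{\left(28 + \left(\left(-11 - 9\right) + f{\left(-5 \right)}\right) \right)} = 34 - - 28 \left(28 - 25\right) = 34 - \left(-28\right) 3 = 34 - -84 = 34 + 84 = 118$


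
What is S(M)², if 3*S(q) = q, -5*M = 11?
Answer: 121/225 ≈ 0.53778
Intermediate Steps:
M = -11/5 (M = -⅕*11 = -11/5 ≈ -2.2000)
S(q) = q/3
S(M)² = ((⅓)*(-11/5))² = (-11/15)² = 121/225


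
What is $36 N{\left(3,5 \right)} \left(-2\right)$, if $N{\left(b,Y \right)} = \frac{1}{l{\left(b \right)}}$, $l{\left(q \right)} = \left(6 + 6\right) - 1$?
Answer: $- \frac{72}{11} \approx -6.5455$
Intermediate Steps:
$l{\left(q \right)} = 11$ ($l{\left(q \right)} = 12 - 1 = 11$)
$N{\left(b,Y \right)} = \frac{1}{11}$
$36 N{\left(3,5 \right)} \left(-2\right) = 36 \cdot \frac{1}{11} \left(-2\right) = \frac{36}{11} \left(-2\right) = - \frac{72}{11}$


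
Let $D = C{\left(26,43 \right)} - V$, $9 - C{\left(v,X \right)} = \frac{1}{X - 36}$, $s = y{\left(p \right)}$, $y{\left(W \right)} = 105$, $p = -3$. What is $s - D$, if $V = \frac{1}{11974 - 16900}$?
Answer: $\frac{3315191}{34482} \approx 96.143$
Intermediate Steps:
$s = 105$
$C{\left(v,X \right)} = 9 - \frac{1}{-36 + X}$ ($C{\left(v,X \right)} = 9 - \frac{1}{X - 36} = 9 - \frac{1}{-36 + X}$)
$V = - \frac{1}{4926}$ ($V = \frac{1}{-4926} = - \frac{1}{4926} \approx -0.000203$)
$D = \frac{305419}{34482}$ ($D = \frac{-325 + 9 \cdot 43}{-36 + 43} - - \frac{1}{4926} = \frac{-325 + 387}{7} + \frac{1}{4926} = \frac{1}{7} \cdot 62 + \frac{1}{4926} = \frac{62}{7} + \frac{1}{4926} = \frac{305419}{34482} \approx 8.8573$)
$s - D = 105 - \frac{305419}{34482} = \frac{3315191}{34482}$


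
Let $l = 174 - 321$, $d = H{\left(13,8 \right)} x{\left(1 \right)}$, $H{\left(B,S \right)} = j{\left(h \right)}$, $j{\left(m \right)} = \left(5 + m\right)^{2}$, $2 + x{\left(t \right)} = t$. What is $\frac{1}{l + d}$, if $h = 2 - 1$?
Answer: $- \frac{1}{183} \approx -0.0054645$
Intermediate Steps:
$h = 1$
$x{\left(t \right)} = -2 + t$
$H{\left(B,S \right)} = 36$ ($H{\left(B,S \right)} = \left(5 + 1\right)^{2} = 6^{2} = 36$)
$d = -36$ ($d = 36 \left(-2 + 1\right) = 36 \left(-1\right) = -36$)
$l = -147$
$\frac{1}{l + d} = \frac{1}{-147 - 36} = \frac{1}{-183} = - \frac{1}{183}$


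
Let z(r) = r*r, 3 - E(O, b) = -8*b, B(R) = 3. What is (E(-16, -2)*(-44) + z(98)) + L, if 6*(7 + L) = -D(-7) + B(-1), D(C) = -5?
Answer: 30511/3 ≈ 10170.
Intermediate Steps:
E(O, b) = 3 + 8*b (E(O, b) = 3 - (-4)*2*b = 3 - (-8)*b = 3 + 8*b)
L = -17/3 (L = -7 + (-1*(-5) + 3)/6 = -7 + (5 + 3)/6 = -7 + (⅙)*8 = -7 + 4/3 = -17/3 ≈ -5.6667)
z(r) = r²
(E(-16, -2)*(-44) + z(98)) + L = ((3 + 8*(-2))*(-44) + 98²) - 17/3 = ((3 - 16)*(-44) + 9604) - 17/3 = (-13*(-44) + 9604) - 17/3 = (572 + 9604) - 17/3 = 10176 - 17/3 = 30511/3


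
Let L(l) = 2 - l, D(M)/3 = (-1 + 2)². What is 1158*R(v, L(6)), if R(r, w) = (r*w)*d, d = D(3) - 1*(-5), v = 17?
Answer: -629952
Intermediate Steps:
D(M) = 3 (D(M) = 3*(-1 + 2)² = 3*1² = 3*1 = 3)
d = 8 (d = 3 - 1*(-5) = 3 + 5 = 8)
R(r, w) = 8*r*w (R(r, w) = (r*w)*8 = 8*r*w)
1158*R(v, L(6)) = 1158*(8*17*(2 - 1*6)) = 1158*(8*17*(2 - 6)) = 1158*(8*17*(-4)) = 1158*(-544) = -629952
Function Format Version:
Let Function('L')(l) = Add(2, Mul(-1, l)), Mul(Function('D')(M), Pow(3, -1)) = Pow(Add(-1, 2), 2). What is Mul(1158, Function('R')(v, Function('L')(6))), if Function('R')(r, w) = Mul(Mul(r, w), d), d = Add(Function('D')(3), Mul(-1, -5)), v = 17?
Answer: -629952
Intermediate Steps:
Function('D')(M) = 3 (Function('D')(M) = Mul(3, Pow(Add(-1, 2), 2)) = Mul(3, Pow(1, 2)) = Mul(3, 1) = 3)
d = 8 (d = Add(3, Mul(-1, -5)) = Add(3, 5) = 8)
Function('R')(r, w) = Mul(8, r, w) (Function('R')(r, w) = Mul(Mul(r, w), 8) = Mul(8, r, w))
Mul(1158, Function('R')(v, Function('L')(6))) = Mul(1158, Mul(8, 17, Add(2, Mul(-1, 6)))) = Mul(1158, Mul(8, 17, Add(2, -6))) = Mul(1158, Mul(8, 17, -4)) = Mul(1158, -544) = -629952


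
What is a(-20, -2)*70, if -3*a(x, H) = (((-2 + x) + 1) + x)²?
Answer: -117670/3 ≈ -39223.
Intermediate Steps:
a(x, H) = -(-1 + 2*x)²/3 (a(x, H) = -(((-2 + x) + 1) + x)²/3 = -((-1 + x) + x)²/3 = -(-1 + 2*x)²/3)
a(-20, -2)*70 = -(-1 + 2*(-20))²/3*70 = -(-1 - 40)²/3*70 = -⅓*(-41)²*70 = -⅓*1681*70 = -1681/3*70 = -117670/3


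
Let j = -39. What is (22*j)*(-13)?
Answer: 11154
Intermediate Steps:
(22*j)*(-13) = (22*(-39))*(-13) = -858*(-13) = 11154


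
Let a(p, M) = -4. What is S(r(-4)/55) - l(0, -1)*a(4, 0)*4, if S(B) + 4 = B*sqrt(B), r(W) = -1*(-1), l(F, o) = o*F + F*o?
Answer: -4 + sqrt(55)/3025 ≈ -3.9975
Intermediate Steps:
l(F, o) = 2*F*o (l(F, o) = F*o + F*o = 2*F*o)
r(W) = 1
S(B) = -4 + B**(3/2) (S(B) = -4 + B*sqrt(B) = -4 + B**(3/2))
S(r(-4)/55) - l(0, -1)*a(4, 0)*4 = (-4 + (1/55)**(3/2)) - (2*0*(-1))*(-4)*4 = (-4 + (1*(1/55))**(3/2)) - 0*(-4)*4 = (-4 + (1/55)**(3/2)) - 0*4 = (-4 + sqrt(55)/3025) - 1*0 = (-4 + sqrt(55)/3025) + 0 = -4 + sqrt(55)/3025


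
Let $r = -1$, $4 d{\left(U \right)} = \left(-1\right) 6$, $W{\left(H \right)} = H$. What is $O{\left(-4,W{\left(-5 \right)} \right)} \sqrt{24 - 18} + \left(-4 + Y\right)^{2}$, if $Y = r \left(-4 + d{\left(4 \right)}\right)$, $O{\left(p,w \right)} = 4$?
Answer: $\frac{9}{4} + 4 \sqrt{6} \approx 12.048$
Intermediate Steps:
$d{\left(U \right)} = - \frac{3}{2}$ ($d{\left(U \right)} = \frac{\left(-1\right) 6}{4} = \frac{1}{4} \left(-6\right) = - \frac{3}{2}$)
$Y = \frac{11}{2}$ ($Y = - (-4 - \frac{3}{2}) = \left(-1\right) \left(- \frac{11}{2}\right) = \frac{11}{2} \approx 5.5$)
$O{\left(-4,W{\left(-5 \right)} \right)} \sqrt{24 - 18} + \left(-4 + Y\right)^{2} = 4 \sqrt{24 - 18} + \left(-4 + \frac{11}{2}\right)^{2} = 4 \sqrt{6} + \left(\frac{3}{2}\right)^{2} = 4 \sqrt{6} + \frac{9}{4} = \frac{9}{4} + 4 \sqrt{6}$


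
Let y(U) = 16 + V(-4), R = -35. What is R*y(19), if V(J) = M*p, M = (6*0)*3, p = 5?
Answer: -560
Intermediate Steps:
M = 0 (M = 0*3 = 0)
V(J) = 0 (V(J) = 0*5 = 0)
y(U) = 16 (y(U) = 16 + 0 = 16)
R*y(19) = -35*16 = -560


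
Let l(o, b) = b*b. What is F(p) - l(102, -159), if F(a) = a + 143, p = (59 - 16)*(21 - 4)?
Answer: -24407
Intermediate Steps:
l(o, b) = b²
p = 731 (p = 43*17 = 731)
F(a) = 143 + a
F(p) - l(102, -159) = (143 + 731) - 1*(-159)² = 874 - 1*25281 = 874 - 25281 = -24407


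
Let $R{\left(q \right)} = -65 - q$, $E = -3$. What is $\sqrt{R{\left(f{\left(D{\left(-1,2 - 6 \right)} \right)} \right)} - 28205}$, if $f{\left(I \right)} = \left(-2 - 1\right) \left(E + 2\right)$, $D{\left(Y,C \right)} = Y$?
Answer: $7 i \sqrt{577} \approx 168.15 i$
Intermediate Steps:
$f{\left(I \right)} = 3$ ($f{\left(I \right)} = \left(-2 - 1\right) \left(-3 + 2\right) = \left(-3\right) \left(-1\right) = 3$)
$\sqrt{R{\left(f{\left(D{\left(-1,2 - 6 \right)} \right)} \right)} - 28205} = \sqrt{\left(-65 - 3\right) - 28205} = \sqrt{-68 - 28205} = \sqrt{-28273} = 7 i \sqrt{577}$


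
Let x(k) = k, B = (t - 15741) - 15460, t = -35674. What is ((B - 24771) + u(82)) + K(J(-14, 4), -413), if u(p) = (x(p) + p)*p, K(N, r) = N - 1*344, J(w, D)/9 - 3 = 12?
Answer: -78407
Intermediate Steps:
J(w, D) = 135 (J(w, D) = 27 + 9*12 = 27 + 108 = 135)
B = -66875 (B = (-35674 - 15741) - 15460 = -51415 - 15460 = -66875)
K(N, r) = -344 + N (K(N, r) = N - 344 = -344 + N)
u(p) = 2*p² (u(p) = (p + p)*p = (2*p)*p = 2*p²)
((B - 24771) + u(82)) + K(J(-14, 4), -413) = ((-66875 - 24771) + 2*82²) + (-344 + 135) = (-91646 + 2*6724) - 209 = (-91646 + 13448) - 209 = -78198 - 209 = -78407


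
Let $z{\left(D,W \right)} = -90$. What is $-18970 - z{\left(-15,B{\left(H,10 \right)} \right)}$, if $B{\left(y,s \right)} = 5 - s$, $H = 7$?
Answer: $-18880$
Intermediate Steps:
$-18970 - z{\left(-15,B{\left(H,10 \right)} \right)} = -18970 - -90 = -18970 + 90 = -18880$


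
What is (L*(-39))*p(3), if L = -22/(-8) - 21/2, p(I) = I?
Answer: 3627/4 ≈ 906.75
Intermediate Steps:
L = -31/4 (L = -22*(-⅛) - 21*½ = 11/4 - 21/2 = -31/4 ≈ -7.7500)
(L*(-39))*p(3) = -31/4*(-39)*3 = (1209/4)*3 = 3627/4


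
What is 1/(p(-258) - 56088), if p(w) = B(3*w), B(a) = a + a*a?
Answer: 1/542214 ≈ 1.8443e-6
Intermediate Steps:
B(a) = a + a²
p(w) = 3*w*(1 + 3*w) (p(w) = (3*w)*(1 + 3*w) = 3*w*(1 + 3*w))
1/(p(-258) - 56088) = 1/(3*(-258)*(1 + 3*(-258)) - 56088) = 1/(3*(-258)*(1 - 774) - 56088) = 1/(3*(-258)*(-773) - 56088) = 1/(598302 - 56088) = 1/542214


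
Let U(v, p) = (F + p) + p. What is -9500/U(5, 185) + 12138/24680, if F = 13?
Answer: -114905573/4726220 ≈ -24.312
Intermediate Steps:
U(v, p) = 13 + 2*p (U(v, p) = (13 + p) + p = 13 + 2*p)
-9500/U(5, 185) + 12138/24680 = -9500/(13 + 2*185) + 12138/24680 = -9500/(13 + 370) + 12138*(1/24680) = -9500/383 + 6069/12340 = -114905573/4726220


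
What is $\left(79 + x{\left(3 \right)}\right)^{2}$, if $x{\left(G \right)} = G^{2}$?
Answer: $7744$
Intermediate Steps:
$\left(79 + x{\left(3 \right)}\right)^{2} = \left(79 + 3^{2}\right)^{2} = \left(79 + 9\right)^{2} = 88^{2} = 7744$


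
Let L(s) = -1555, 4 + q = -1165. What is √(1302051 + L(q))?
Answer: 4*√81281 ≈ 1140.4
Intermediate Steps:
q = -1169 (q = -4 - 1165 = -1169)
√(1302051 + L(q)) = √(1302051 - 1555) = √1300496 = 4*√81281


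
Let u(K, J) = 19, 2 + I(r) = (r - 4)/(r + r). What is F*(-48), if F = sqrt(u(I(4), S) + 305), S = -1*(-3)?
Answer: -864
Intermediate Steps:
S = 3
I(r) = -2 + (-4 + r)/(2*r) (I(r) = -2 + (r - 4)/(r + r) = -2 + (-4 + r)/((2*r)) = -2 + (-4 + r)*(1/(2*r)) = -2 + (-4 + r)/(2*r))
F = 18 (F = sqrt(19 + 305) = sqrt(324) = 18)
F*(-48) = 18*(-48) = -864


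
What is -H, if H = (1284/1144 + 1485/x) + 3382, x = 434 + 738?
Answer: -567210133/167596 ≈ -3384.4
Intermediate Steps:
x = 1172
H = 567210133/167596 (H = (1284/1144 + 1485/1172) + 3382 = (1284*(1/1144) + 1485*(1/1172)) + 3382 = (321/286 + 1485/1172) + 3382 = 400461/167596 + 3382 = 567210133/167596 ≈ 3384.4)
-H = -1*567210133/167596 = -567210133/167596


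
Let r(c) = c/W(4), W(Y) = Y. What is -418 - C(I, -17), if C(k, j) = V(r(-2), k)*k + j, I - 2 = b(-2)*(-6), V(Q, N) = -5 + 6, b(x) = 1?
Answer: -397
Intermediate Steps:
r(c) = c/4
V(Q, N) = 1
I = -4 (I = 2 + 1*(-6) = 2 - 6 = -4)
C(k, j) = j + k (C(k, j) = 1*k + j = k + j = j + k)
-418 - C(I, -17) = -418 - (-17 - 4) = -418 - 1*(-21) = -418 + 21 = -397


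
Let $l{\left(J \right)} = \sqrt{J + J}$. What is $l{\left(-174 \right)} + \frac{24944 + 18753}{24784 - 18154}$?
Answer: $\frac{43697}{6630} + 2 i \sqrt{87} \approx 6.5908 + 18.655 i$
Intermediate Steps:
$l{\left(J \right)} = \sqrt{2} \sqrt{J}$ ($l{\left(J \right)} = \sqrt{2 J} = \sqrt{2} \sqrt{J}$)
$l{\left(-174 \right)} + \frac{24944 + 18753}{24784 - 18154} = \sqrt{2} \sqrt{-174} + \frac{24944 + 18753}{24784 - 18154} = \sqrt{2} i \sqrt{174} + \frac{43697}{6630} = 2 i \sqrt{87} + 43697 \cdot \frac{1}{6630} = 2 i \sqrt{87} + \frac{43697}{6630} = \frac{43697}{6630} + 2 i \sqrt{87}$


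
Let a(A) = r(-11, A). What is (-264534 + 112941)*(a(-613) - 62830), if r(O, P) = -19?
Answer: 9527468457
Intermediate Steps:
a(A) = -19
(-264534 + 112941)*(a(-613) - 62830) = (-264534 + 112941)*(-19 - 62830) = -151593*(-62849) = 9527468457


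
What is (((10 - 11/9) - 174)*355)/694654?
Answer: -527885/6251886 ≈ -0.084436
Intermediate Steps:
(((10 - 11/9) - 174)*355)/694654 = (((10 - 11*⅑) - 174)*355)*(1/694654) = (((10 - 11/9) - 174)*355)*(1/694654) = ((79/9 - 174)*355)*(1/694654) = -1487/9*355*(1/694654) = -527885/9*1/694654 = -527885/6251886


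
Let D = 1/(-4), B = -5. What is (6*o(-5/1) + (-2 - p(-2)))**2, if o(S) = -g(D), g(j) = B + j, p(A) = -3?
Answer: 4225/4 ≈ 1056.3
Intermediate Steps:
D = -1/4 ≈ -0.25000
g(j) = -5 + j
o(S) = 21/4 (o(S) = -(-5 - 1/4) = -1*(-21/4) = 21/4)
(6*o(-5/1) + (-2 - p(-2)))**2 = (6*(21/4) + (-2 - 1*(-3)))**2 = (63/2 + (-2 + 3))**2 = (63/2 + 1)**2 = (65/2)**2 = 4225/4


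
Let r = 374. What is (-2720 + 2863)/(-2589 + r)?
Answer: -143/2215 ≈ -0.064560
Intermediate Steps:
(-2720 + 2863)/(-2589 + r) = (-2720 + 2863)/(-2589 + 374) = 143/(-2215) = 143*(-1/2215) = -143/2215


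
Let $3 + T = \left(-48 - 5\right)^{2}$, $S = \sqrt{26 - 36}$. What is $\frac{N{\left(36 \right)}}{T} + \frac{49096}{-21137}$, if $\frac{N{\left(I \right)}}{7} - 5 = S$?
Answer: $- \frac{5957547}{2578714} + \frac{7 i \sqrt{10}}{2806} \approx -2.3103 + 0.0078888 i$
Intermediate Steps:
$S = i \sqrt{10}$ ($S = \sqrt{-10} = i \sqrt{10} \approx 3.1623 i$)
$N{\left(I \right)} = 35 + 7 i \sqrt{10}$
$T = 2806$ ($T = -3 + \left(-48 - 5\right)^{2} = -3 + \left(-53\right)^{2} = -3 + 2809 = 2806$)
$\frac{N{\left(36 \right)}}{T} + \frac{49096}{-21137} = \frac{35 + 7 i \sqrt{10}}{2806} + \frac{49096}{-21137} = \left(35 + 7 i \sqrt{10}\right) \frac{1}{2806} + 49096 \left(- \frac{1}{21137}\right) = \left(\frac{35}{2806} + \frac{7 i \sqrt{10}}{2806}\right) - \frac{49096}{21137} = - \frac{5957547}{2578714} + \frac{7 i \sqrt{10}}{2806}$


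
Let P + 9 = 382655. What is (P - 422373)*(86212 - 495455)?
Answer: 16257996661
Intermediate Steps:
P = 382646 (P = -9 + 382655 = 382646)
(P - 422373)*(86212 - 495455) = (382646 - 422373)*(86212 - 495455) = -39727*(-409243) = 16257996661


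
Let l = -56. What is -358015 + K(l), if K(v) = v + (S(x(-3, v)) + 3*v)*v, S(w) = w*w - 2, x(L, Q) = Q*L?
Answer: -1929095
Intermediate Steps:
x(L, Q) = L*Q
S(w) = -2 + w**2 (S(w) = w**2 - 2 = -2 + w**2)
K(v) = v + v*(-2 + 3*v + 9*v**2) (K(v) = v + ((-2 + (-3*v)**2) + 3*v)*v = v + ((-2 + 9*v**2) + 3*v)*v = v + (-2 + 3*v + 9*v**2)*v = v + v*(-2 + 3*v + 9*v**2))
-358015 + K(l) = -358015 - 56*(-1 + 3*(-56) + 9*(-56)**2) = -358015 - 56*(-1 - 168 + 9*3136) = -358015 - 56*(-1 - 168 + 28224) = -358015 - 56*28055 = -358015 - 1571080 = -1929095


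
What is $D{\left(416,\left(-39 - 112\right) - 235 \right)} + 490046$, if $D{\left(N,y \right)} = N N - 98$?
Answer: $663004$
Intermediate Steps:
$D{\left(N,y \right)} = -98 + N^{2}$ ($D{\left(N,y \right)} = N^{2} - 98 = -98 + N^{2}$)
$D{\left(416,\left(-39 - 112\right) - 235 \right)} + 490046 = \left(-98 + 416^{2}\right) + 490046 = \left(-98 + 173056\right) + 490046 = 172958 + 490046 = 663004$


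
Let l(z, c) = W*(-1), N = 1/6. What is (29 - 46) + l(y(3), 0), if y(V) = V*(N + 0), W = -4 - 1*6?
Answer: -7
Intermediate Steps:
N = ⅙ ≈ 0.16667
W = -10 (W = -4 - 6 = -10)
y(V) = V/6 (y(V) = V*(⅙ + 0) = V*(⅙) = V/6)
l(z, c) = 10 (l(z, c) = -10*(-1) = 10)
(29 - 46) + l(y(3), 0) = (29 - 46) + 10 = -17 + 10 = -7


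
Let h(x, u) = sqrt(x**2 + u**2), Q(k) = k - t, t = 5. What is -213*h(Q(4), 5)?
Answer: -213*sqrt(26) ≈ -1086.1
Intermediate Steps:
Q(k) = -5 + k (Q(k) = k - 1*5 = k - 5 = -5 + k)
h(x, u) = sqrt(u**2 + x**2)
-213*h(Q(4), 5) = -213*sqrt(5**2 + (-5 + 4)**2) = -213*sqrt(25 + (-1)**2) = -213*sqrt(25 + 1) = -213*sqrt(26)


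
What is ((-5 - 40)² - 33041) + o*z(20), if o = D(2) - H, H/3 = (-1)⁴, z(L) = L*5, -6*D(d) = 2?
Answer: -94048/3 ≈ -31349.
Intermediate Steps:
D(d) = -⅓ (D(d) = -⅙*2 = -⅓)
z(L) = 5*L
H = 3 (H = 3*(-1)⁴ = 3*1 = 3)
o = -10/3 (o = -⅓ - 1*3 = -⅓ - 3 = -10/3 ≈ -3.3333)
((-5 - 40)² - 33041) + o*z(20) = ((-5 - 40)² - 33041) - 50*20/3 = ((-45)² - 33041) - 10/3*100 = (2025 - 33041) - 1000/3 = -31016 - 1000/3 = -94048/3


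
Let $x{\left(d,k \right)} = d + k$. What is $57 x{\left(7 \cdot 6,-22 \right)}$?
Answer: $1140$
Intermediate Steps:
$57 x{\left(7 \cdot 6,-22 \right)} = 57 \left(7 \cdot 6 - 22\right) = 57 \left(42 - 22\right) = 57 \cdot 20 = 1140$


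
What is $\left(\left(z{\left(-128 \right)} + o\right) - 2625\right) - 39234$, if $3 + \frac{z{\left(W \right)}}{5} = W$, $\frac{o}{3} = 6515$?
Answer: $-22969$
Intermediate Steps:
$o = 19545$ ($o = 3 \cdot 6515 = 19545$)
$z{\left(W \right)} = -15 + 5 W$
$\left(\left(z{\left(-128 \right)} + o\right) - 2625\right) - 39234 = \left(\left(\left(-15 + 5 \left(-128\right)\right) + 19545\right) - 2625\right) - 39234 = \left(\left(\left(-15 - 640\right) + 19545\right) - 2625\right) - 39234 = \left(\left(-655 + 19545\right) - 2625\right) - 39234 = \left(18890 - 2625\right) - 39234 = 16265 - 39234 = -22969$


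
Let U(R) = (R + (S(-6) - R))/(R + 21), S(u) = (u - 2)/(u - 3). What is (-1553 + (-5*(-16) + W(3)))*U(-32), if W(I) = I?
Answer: 3920/33 ≈ 118.79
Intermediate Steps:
S(u) = (-2 + u)/(-3 + u)
U(R) = 8/(9*(21 + R)) (U(R) = (R + ((-2 - 6)/(-3 - 6) - R))/(R + 21) = (R + (-8/(-9) - R))/(21 + R) = (R + (-1/9*(-8) - R))/(21 + R) = (R + (8/9 - R))/(21 + R) = 8/(9*(21 + R)))
(-1553 + (-5*(-16) + W(3)))*U(-32) = (-1553 + (-5*(-16) + 3))*(8/(9*(21 - 32))) = (-1553 + (80 + 3))*((8/9)/(-11)) = (-1553 + 83)*((8/9)*(-1/11)) = -1470*(-8/99) = 3920/33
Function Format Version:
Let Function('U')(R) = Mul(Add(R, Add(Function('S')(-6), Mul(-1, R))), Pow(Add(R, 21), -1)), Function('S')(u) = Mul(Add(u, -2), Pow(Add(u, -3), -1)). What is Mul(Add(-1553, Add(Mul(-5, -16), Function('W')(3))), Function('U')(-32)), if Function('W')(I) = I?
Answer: Rational(3920, 33) ≈ 118.79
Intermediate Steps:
Function('S')(u) = Mul(Pow(Add(-3, u), -1), Add(-2, u)) (Function('S')(u) = Mul(Add(-2, u), Pow(Add(-3, u), -1)) = Mul(Pow(Add(-3, u), -1), Add(-2, u)))
Function('U')(R) = Mul(Rational(8, 9), Pow(Add(21, R), -1)) (Function('U')(R) = Mul(Add(R, Add(Mul(Pow(Add(-3, -6), -1), Add(-2, -6)), Mul(-1, R))), Pow(Add(R, 21), -1)) = Mul(Add(R, Add(Mul(Pow(-9, -1), -8), Mul(-1, R))), Pow(Add(21, R), -1)) = Mul(Add(R, Add(Mul(Rational(-1, 9), -8), Mul(-1, R))), Pow(Add(21, R), -1)) = Mul(Add(R, Add(Rational(8, 9), Mul(-1, R))), Pow(Add(21, R), -1)) = Mul(Rational(8, 9), Pow(Add(21, R), -1)))
Mul(Add(-1553, Add(Mul(-5, -16), Function('W')(3))), Function('U')(-32)) = Mul(Add(-1553, Add(Mul(-5, -16), 3)), Mul(Rational(8, 9), Pow(Add(21, -32), -1))) = Mul(Add(-1553, Add(80, 3)), Mul(Rational(8, 9), Pow(-11, -1))) = Mul(Add(-1553, 83), Mul(Rational(8, 9), Rational(-1, 11))) = Mul(-1470, Rational(-8, 99)) = Rational(3920, 33)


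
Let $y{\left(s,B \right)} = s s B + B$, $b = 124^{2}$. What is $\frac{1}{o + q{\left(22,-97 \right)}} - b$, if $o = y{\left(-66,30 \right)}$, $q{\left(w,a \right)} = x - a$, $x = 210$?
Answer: $- \frac{2014517391}{131017} \approx -15376.0$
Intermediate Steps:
$b = 15376$
$q{\left(w,a \right)} = 210 - a$
$y{\left(s,B \right)} = B + B s^{2}$ ($y{\left(s,B \right)} = s^{2} B + B = B s^{2} + B = B + B s^{2}$)
$o = 130710$ ($o = 30 \left(1 + \left(-66\right)^{2}\right) = 30 \left(1 + 4356\right) = 30 \cdot 4357 = 130710$)
$\frac{1}{o + q{\left(22,-97 \right)}} - b = \frac{1}{130710 + \left(210 - -97\right)} - 15376 = \frac{1}{130710 + \left(210 + 97\right)} - 15376 = \frac{1}{130710 + 307} - 15376 = \frac{1}{131017} - 15376 = - \frac{2014517391}{131017}$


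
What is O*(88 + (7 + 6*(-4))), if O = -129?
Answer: -9159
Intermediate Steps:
O*(88 + (7 + 6*(-4))) = -129*(88 + (7 + 6*(-4))) = -129*(88 + (7 - 24)) = -129*(88 - 17) = -129*71 = -9159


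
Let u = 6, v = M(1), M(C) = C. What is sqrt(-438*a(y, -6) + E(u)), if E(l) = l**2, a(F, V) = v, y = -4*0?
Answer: I*sqrt(402) ≈ 20.05*I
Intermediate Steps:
v = 1
y = 0
a(F, V) = 1
sqrt(-438*a(y, -6) + E(u)) = sqrt(-438*1 + 6**2) = sqrt(-438 + 36) = sqrt(-402) = I*sqrt(402)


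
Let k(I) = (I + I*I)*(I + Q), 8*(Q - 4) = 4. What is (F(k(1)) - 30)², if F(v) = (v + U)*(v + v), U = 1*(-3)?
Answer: 21316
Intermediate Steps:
U = -3
Q = 9/2 (Q = 4 + (⅛)*4 = 4 + ½ = 9/2 ≈ 4.5000)
k(I) = (9/2 + I)*(I + I²) (k(I) = (I + I*I)*(I + 9/2) = (I + I²)*(9/2 + I) = (9/2 + I)*(I + I²))
F(v) = 2*v*(-3 + v) (F(v) = (v - 3)*(v + v) = (-3 + v)*(2*v) = 2*v*(-3 + v))
(F(k(1)) - 30)² = (2*((½)*1*(9 + 2*1² + 11*1))*(-3 + (½)*1*(9 + 2*1² + 11*1)) - 30)² = (2*((½)*1*(9 + 2*1 + 11))*(-3 + (½)*1*(9 + 2*1 + 11)) - 30)² = (2*((½)*1*(9 + 2 + 11))*(-3 + (½)*1*(9 + 2 + 11)) - 30)² = (2*((½)*1*22)*(-3 + (½)*1*22) - 30)² = (2*11*(-3 + 11) - 30)² = (2*11*8 - 30)² = (176 - 30)² = 146² = 21316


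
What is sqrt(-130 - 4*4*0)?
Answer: I*sqrt(130) ≈ 11.402*I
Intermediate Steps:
sqrt(-130 - 4*4*0) = sqrt(-130 - 16*0) = sqrt(-130 + 0) = sqrt(-130) = I*sqrt(130)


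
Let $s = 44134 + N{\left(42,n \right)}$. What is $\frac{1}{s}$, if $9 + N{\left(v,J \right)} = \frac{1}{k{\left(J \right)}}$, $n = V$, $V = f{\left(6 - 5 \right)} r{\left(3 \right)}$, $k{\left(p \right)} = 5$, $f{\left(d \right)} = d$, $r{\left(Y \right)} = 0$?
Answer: $\frac{5}{220626} \approx 2.2663 \cdot 10^{-5}$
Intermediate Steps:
$V = 0$ ($V = \left(6 - 5\right) 0 = 1 \cdot 0 = 0$)
$n = 0$
$N{\left(v,J \right)} = - \frac{44}{5}$ ($N{\left(v,J \right)} = -9 + \frac{1}{5} = - \frac{44}{5}$)
$s = \frac{220626}{5}$ ($s = 44134 - \frac{44}{5} = \frac{220626}{5} \approx 44125.0$)
$\frac{1}{s} = \frac{1}{\frac{220626}{5}} = \frac{5}{220626}$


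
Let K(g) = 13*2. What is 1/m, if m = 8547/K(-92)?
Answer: 26/8547 ≈ 0.0030420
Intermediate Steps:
K(g) = 26
m = 8547/26 ≈ 328.73
1/m = 1/(8547/26) = 26/8547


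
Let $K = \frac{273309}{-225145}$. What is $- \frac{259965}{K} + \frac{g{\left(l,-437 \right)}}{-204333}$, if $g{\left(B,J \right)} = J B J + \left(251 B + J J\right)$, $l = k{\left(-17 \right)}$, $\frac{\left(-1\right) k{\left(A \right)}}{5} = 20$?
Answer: $\frac{3988249238628868}{18615349299} \approx 2.1425 \cdot 10^{5}$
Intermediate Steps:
$k{\left(A \right)} = -100$ ($k{\left(A \right)} = \left(-5\right) 20 = -100$)
$l = -100$
$g{\left(B,J \right)} = J^{2} + 251 B + B J^{2}$ ($g{\left(B,J \right)} = B J J + \left(251 B + J^{2}\right) = B J^{2} + \left(J^{2} + 251 B\right) = J^{2} + 251 B + B J^{2}$)
$K = - \frac{273309}{225145}$ ($K = 273309 \left(- \frac{1}{225145}\right) = - \frac{273309}{225145} \approx -1.2139$)
$- \frac{259965}{K} + \frac{g{\left(l,-437 \right)}}{-204333} = - \frac{259965}{- \frac{273309}{225145}} + \frac{\left(-437\right)^{2} + 251 \left(-100\right) - 100 \left(-437\right)^{2}}{-204333} = \left(-259965\right) \left(- \frac{225145}{273309}\right) + \left(190969 - 25100 - 19096900\right) \left(- \frac{1}{204333}\right) = \frac{19509939975}{91103} + \left(190969 - 25100 - 19096900\right) \left(- \frac{1}{204333}\right) = \frac{19509939975}{91103} - - \frac{18931031}{204333} = \frac{19509939975}{91103} + \frac{18931031}{204333} = \frac{3988249238628868}{18615349299}$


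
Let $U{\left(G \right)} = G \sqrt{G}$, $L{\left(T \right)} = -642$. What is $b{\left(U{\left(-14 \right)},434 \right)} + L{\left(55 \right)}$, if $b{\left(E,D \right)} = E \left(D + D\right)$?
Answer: $-642 - 12152 i \sqrt{14} \approx -642.0 - 45469.0 i$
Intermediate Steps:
$U{\left(G \right)} = G^{\frac{3}{2}}$
$b{\left(E,D \right)} = 2 D E$ ($b{\left(E,D \right)} = E 2 D = 2 D E$)
$b{\left(U{\left(-14 \right)},434 \right)} + L{\left(55 \right)} = 2 \cdot 434 \left(-14\right)^{\frac{3}{2}} - 642 = 2 \cdot 434 \left(- 14 i \sqrt{14}\right) - 642 = - 12152 i \sqrt{14} - 642 = -642 - 12152 i \sqrt{14}$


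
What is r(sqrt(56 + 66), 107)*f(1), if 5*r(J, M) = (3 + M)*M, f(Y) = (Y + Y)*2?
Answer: 9416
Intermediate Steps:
f(Y) = 4*Y (f(Y) = (2*Y)*2 = 4*Y)
r(J, M) = M*(3 + M)/5 (r(J, M) = ((3 + M)*M)/5 = (M*(3 + M))/5 = M*(3 + M)/5)
r(sqrt(56 + 66), 107)*f(1) = ((1/5)*107*(3 + 107))*(4*1) = ((1/5)*107*110)*4 = 2354*4 = 9416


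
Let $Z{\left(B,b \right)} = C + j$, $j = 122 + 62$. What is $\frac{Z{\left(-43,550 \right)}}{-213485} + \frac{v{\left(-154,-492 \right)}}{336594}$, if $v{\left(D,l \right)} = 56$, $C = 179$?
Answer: $- \frac{55114231}{35928885045} \approx -0.001534$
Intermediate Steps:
$j = 184$
$Z{\left(B,b \right)} = 363$ ($Z{\left(B,b \right)} = 179 + 184 = 363$)
$\frac{Z{\left(-43,550 \right)}}{-213485} + \frac{v{\left(-154,-492 \right)}}{336594} = \frac{363}{-213485} + \frac{56}{336594} = 363 \left(- \frac{1}{213485}\right) + 56 \cdot \frac{1}{336594} = - \frac{363}{213485} + \frac{28}{168297} = - \frac{55114231}{35928885045}$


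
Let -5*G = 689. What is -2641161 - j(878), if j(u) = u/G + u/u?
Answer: -1819756228/689 ≈ -2.6412e+6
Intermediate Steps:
G = -689/5 (G = -1/5*689 = -689/5 ≈ -137.80)
j(u) = 1 - 5*u/689 (j(u) = u/(-689/5) + u/u = u*(-5/689) + 1 = -5*u/689 + 1 = 1 - 5*u/689)
-2641161 - j(878) = -2641161 - (1 - 5/689*878) = -2641161 - (1 - 4390/689) = -2641161 - 1*(-3701/689) = -2641161 + 3701/689 = -1819756228/689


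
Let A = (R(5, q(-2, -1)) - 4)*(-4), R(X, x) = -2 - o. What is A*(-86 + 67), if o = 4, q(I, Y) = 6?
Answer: -760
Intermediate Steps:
R(X, x) = -6 (R(X, x) = -2 - 1*4 = -2 - 4 = -6)
A = 40 (A = (-6 - 4)*(-4) = -10*(-4) = 40)
A*(-86 + 67) = 40*(-86 + 67) = 40*(-19) = -760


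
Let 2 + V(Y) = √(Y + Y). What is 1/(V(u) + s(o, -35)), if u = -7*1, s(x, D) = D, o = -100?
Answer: -37/1383 - I*√14/1383 ≈ -0.026753 - 0.0027055*I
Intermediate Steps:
u = -7
V(Y) = -2 + √2*√Y (V(Y) = -2 + √(Y + Y) = -2 + √(2*Y) = -2 + √2*√Y)
1/(V(u) + s(o, -35)) = 1/((-2 + √2*√(-7)) - 35) = 1/((-2 + √2*(I*√7)) - 35) = 1/((-2 + I*√14) - 35) = 1/(-37 + I*√14)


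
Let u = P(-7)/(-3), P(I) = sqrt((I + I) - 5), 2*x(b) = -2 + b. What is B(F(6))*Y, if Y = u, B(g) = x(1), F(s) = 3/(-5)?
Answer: I*sqrt(19)/6 ≈ 0.72648*I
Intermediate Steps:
x(b) = -1 + b/2 (x(b) = (-2 + b)/2 = -1 + b/2)
P(I) = sqrt(-5 + 2*I) (P(I) = sqrt(2*I - 5) = sqrt(-5 + 2*I))
F(s) = -3/5 (F(s) = 3*(-1/5) = -3/5)
B(g) = -1/2 (B(g) = -1 + (1/2)*1 = -1 + 1/2 = -1/2)
u = -I*sqrt(19)/3 (u = sqrt(-5 + 2*(-7))/(-3) = sqrt(-5 - 14)*(-1/3) = sqrt(-19)*(-1/3) = (I*sqrt(19))*(-1/3) = -I*sqrt(19)/3 ≈ -1.453*I)
Y = -I*sqrt(19)/3 ≈ -1.453*I
B(F(6))*Y = -(-1)*I*sqrt(19)/6 = I*sqrt(19)/6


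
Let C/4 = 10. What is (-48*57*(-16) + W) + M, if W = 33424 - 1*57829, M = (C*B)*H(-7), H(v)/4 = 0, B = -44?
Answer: 19371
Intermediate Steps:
C = 40 (C = 4*10 = 40)
H(v) = 0 (H(v) = 4*0 = 0)
M = 0 (M = (40*(-44))*0 = -1760*0 = 0)
W = -24405 (W = 33424 - 57829 = -24405)
(-48*57*(-16) + W) + M = (-48*57*(-16) - 24405) + 0 = (-2736*(-16) - 24405) + 0 = (43776 - 24405) + 0 = 19371 + 0 = 19371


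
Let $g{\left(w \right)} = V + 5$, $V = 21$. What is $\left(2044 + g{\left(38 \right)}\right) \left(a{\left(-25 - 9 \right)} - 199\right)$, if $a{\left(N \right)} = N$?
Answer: $-482310$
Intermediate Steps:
$g{\left(w \right)} = 26$ ($g{\left(w \right)} = 21 + 5 = 26$)
$\left(2044 + g{\left(38 \right)}\right) \left(a{\left(-25 - 9 \right)} - 199\right) = \left(2044 + 26\right) \left(\left(-25 - 9\right) - 199\right) = 2070 \left(\left(-25 - 9\right) - 199\right) = 2070 \left(-34 - 199\right) = 2070 \left(-233\right) = -482310$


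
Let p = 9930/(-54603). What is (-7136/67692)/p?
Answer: 5411764/9335855 ≈ 0.57968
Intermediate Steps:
p = -3310/18201 (p = 9930*(-1/54603) = -3310/18201 ≈ -0.18186)
(-7136/67692)/p = (-7136/67692)/(-3310/18201) = -7136*1/67692*(-18201/3310) = -1784/16923*(-18201/3310) = 5411764/9335855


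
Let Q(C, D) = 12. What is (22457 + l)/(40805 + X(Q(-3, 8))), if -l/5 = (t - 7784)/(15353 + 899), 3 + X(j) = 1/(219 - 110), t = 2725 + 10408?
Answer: 39778941671/72279453588 ≈ 0.55035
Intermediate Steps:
t = 13133
X(j) = -326/109 (X(j) = -3 + 1/(219 - 110) = -3 + 1/109 = -326/109)
l = -26745/16252 (l = -5*(13133 - 7784)/(15353 + 899) = -26745/16252 ≈ -1.6456)
(22457 + l)/(40805 + X(Q(-3, 8))) = (22457 - 26745/16252)/(40805 - 326/109) = 364944419/(16252*(4447419/109)) = (364944419/16252)*(109/4447419) = 39778941671/72279453588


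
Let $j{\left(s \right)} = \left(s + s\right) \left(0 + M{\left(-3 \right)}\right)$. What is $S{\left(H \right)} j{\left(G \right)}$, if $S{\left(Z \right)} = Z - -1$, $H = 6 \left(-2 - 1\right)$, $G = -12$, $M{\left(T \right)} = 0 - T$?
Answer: $1224$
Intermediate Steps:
$M{\left(T \right)} = - T$
$H = -18$ ($H = 6 \left(-3\right) = -18$)
$S{\left(Z \right)} = 1 + Z$ ($S{\left(Z \right)} = Z + 1 = 1 + Z$)
$j{\left(s \right)} = 6 s$ ($j{\left(s \right)} = \left(s + s\right) \left(0 - -3\right) = 2 s \left(0 + 3\right) = 2 s 3 = 6 s$)
$S{\left(H \right)} j{\left(G \right)} = \left(1 - 18\right) 6 \left(-12\right) = \left(-17\right) \left(-72\right) = 1224$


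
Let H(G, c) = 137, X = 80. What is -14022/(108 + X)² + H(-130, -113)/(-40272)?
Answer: -35596007/88960848 ≈ -0.40013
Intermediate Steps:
-14022/(108 + X)² + H(-130, -113)/(-40272) = -14022/(108 + 80)² + 137/(-40272) = -14022/(188²) + 137*(-1/40272) = -14022/35344 - 137/40272 = -14022*1/35344 - 137/40272 = -7011/17672 - 137/40272 = -35596007/88960848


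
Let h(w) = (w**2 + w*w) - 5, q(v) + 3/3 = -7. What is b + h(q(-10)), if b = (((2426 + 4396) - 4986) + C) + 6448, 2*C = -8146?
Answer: 4334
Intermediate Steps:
C = -4073 (C = (1/2)*(-8146) = -4073)
q(v) = -8 (q(v) = -1 - 7 = -8)
h(w) = -5 + 2*w**2 (h(w) = (w**2 + w**2) - 5 = 2*w**2 - 5 = -5 + 2*w**2)
b = 4211 (b = (((2426 + 4396) - 4986) - 4073) + 6448 = ((6822 - 4986) - 4073) + 6448 = (1836 - 4073) + 6448 = -2237 + 6448 = 4211)
b + h(q(-10)) = 4211 + (-5 + 2*(-8)**2) = 4211 + (-5 + 2*64) = 4211 + (-5 + 128) = 4211 + 123 = 4334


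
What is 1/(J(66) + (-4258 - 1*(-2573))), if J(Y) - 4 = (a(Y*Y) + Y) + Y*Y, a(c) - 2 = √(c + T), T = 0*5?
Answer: 1/2809 ≈ 0.00035600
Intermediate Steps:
T = 0
a(c) = 2 + √c (a(c) = 2 + √(c + 0) = 2 + √c)
J(Y) = 6 + Y + Y² + √(Y²) (J(Y) = 4 + (((2 + √(Y*Y)) + Y) + Y*Y) = 4 + (((2 + √(Y²)) + Y) + Y²) = 4 + ((2 + Y + √(Y²)) + Y²) = 4 + (2 + Y + Y² + √(Y²)) = 6 + Y + Y² + √(Y²))
1/(J(66) + (-4258 - 1*(-2573))) = 1/((6 + 66 + 66² + √(66²)) + (-4258 - 1*(-2573))) = 1/((6 + 66 + 4356 + √4356) + (-4258 + 2573)) = 1/((6 + 66 + 4356 + 66) - 1685) = 1/(4494 - 1685) = 1/2809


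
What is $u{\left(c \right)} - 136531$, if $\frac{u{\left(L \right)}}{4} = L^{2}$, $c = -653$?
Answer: $1569105$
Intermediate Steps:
$u{\left(L \right)} = 4 L^{2}$
$u{\left(c \right)} - 136531 = 4 \left(-653\right)^{2} - 136531 = 4 \cdot 426409 - 136531 = 1705636 - 136531 = 1569105$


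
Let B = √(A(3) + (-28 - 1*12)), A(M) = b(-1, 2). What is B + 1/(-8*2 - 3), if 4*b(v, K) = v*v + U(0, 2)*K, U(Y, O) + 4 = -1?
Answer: -1/19 + 13*I/2 ≈ -0.052632 + 6.5*I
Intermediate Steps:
U(Y, O) = -5 (U(Y, O) = -4 - 1 = -5)
b(v, K) = -5*K/4 + v²/4 (b(v, K) = (v*v - 5*K)/4 = (v² - 5*K)/4 = -5*K/4 + v²/4)
A(M) = -9/4 (A(M) = -5/4*2 + (¼)*(-1)² = -5/2 + (¼)*1 = -5/2 + ¼ = -9/4)
B = 13*I/2 (B = √(-9/4 + (-28 - 1*12)) = √(-9/4 + (-28 - 12)) = √(-9/4 - 40) = √(-169/4) = 13*I/2 ≈ 6.5*I)
B + 1/(-8*2 - 3) = 13*I/2 + 1/(-8*2 - 3) = 13*I/2 + 1/(-16 - 3) = 13*I/2 + 1/(-19) = 13*I/2 - 1/19 = -1/19 + 13*I/2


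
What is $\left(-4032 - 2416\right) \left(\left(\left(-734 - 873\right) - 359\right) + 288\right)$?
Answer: $10819744$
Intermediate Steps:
$\left(-4032 - 2416\right) \left(\left(\left(-734 - 873\right) - 359\right) + 288\right) = - 6448 \left(\left(\left(-734 - 873\right) - 359\right) + 288\right) = - 6448 \left(\left(-1607 - 359\right) + 288\right) = - 6448 \left(-1966 + 288\right) = \left(-6448\right) \left(-1678\right) = 10819744$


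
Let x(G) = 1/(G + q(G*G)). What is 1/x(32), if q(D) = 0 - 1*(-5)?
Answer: 37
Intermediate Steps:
q(D) = 5 (q(D) = 0 + 5 = 5)
x(G) = 1/(5 + G) (x(G) = 1/(G + 5) = 1/(5 + G))
1/x(32) = 1/(1/(5 + 32)) = 1/(1/37) = 37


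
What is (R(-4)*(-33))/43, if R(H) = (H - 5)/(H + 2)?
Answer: -297/86 ≈ -3.4535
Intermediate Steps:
R(H) = (-5 + H)/(2 + H)
(R(-4)*(-33))/43 = (((-5 - 4)/(2 - 4))*(-33))/43 = ((-9/(-2))*(-33))*(1/43) = (-1/2*(-9)*(-33))*(1/43) = ((9/2)*(-33))*(1/43) = -297/2*1/43 = -297/86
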